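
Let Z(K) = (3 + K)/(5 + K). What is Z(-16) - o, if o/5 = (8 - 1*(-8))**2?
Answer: -14067/11 ≈ -1278.8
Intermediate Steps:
Z(K) = (3 + K)/(5 + K)
o = 1280 (o = 5*(8 - 1*(-8))**2 = 5*(8 + 8)**2 = 5*16**2 = 5*256 = 1280)
Z(-16) - o = (3 - 16)/(5 - 16) - 1*1280 = -13/(-11) - 1280 = -1/11*(-13) - 1280 = 13/11 - 1280 = -14067/11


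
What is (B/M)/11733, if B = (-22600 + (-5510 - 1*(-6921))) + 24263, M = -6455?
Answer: -3074/75736515 ≈ -4.0588e-5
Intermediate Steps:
B = 3074 (B = (-22600 + (-5510 + 6921)) + 24263 = (-22600 + 1411) + 24263 = -21189 + 24263 = 3074)
(B/M)/11733 = (3074/(-6455))/11733 = (3074*(-1/6455))*(1/11733) = -3074/6455*1/11733 = -3074/75736515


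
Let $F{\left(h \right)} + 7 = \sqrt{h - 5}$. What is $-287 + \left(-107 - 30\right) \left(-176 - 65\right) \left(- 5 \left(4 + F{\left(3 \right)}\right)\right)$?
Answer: $494968 - 165085 i \sqrt{2} \approx 4.9497 \cdot 10^{5} - 2.3347 \cdot 10^{5} i$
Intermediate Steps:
$F{\left(h \right)} = -7 + \sqrt{-5 + h}$ ($F{\left(h \right)} = -7 + \sqrt{h - 5} = -7 + \sqrt{-5 + h}$)
$-287 + \left(-107 - 30\right) \left(-176 - 65\right) \left(- 5 \left(4 + F{\left(3 \right)}\right)\right) = -287 + \left(-107 - 30\right) \left(-176 - 65\right) \left(- 5 \left(4 - \left(7 - \sqrt{-5 + 3}\right)\right)\right) = -287 + \left(-107 - 30\right) \left(-241\right) \left(- 5 \left(4 - \left(7 - \sqrt{-2}\right)\right)\right) = -287 + \left(-137\right) \left(-241\right) \left(- 5 \left(4 - \left(7 - i \sqrt{2}\right)\right)\right) = -287 + 33017 \left(- 5 \left(-3 + i \sqrt{2}\right)\right) = -287 + 33017 \left(15 - 5 i \sqrt{2}\right) = -287 + \left(495255 - 165085 i \sqrt{2}\right) = 494968 - 165085 i \sqrt{2}$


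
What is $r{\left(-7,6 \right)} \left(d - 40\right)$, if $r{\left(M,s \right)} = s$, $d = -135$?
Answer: $-1050$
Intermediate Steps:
$r{\left(-7,6 \right)} \left(d - 40\right) = 6 \left(-135 - 40\right) = 6 \left(-175\right) = -1050$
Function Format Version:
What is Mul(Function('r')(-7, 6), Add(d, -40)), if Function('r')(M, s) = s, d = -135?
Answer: -1050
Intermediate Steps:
Mul(Function('r')(-7, 6), Add(d, -40)) = Mul(6, Add(-135, -40)) = Mul(6, -175) = -1050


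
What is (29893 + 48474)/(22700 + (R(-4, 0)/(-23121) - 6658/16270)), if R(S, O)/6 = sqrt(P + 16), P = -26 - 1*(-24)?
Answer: 998939168409768763675365/289350241014615212594287 + 11419988086782150*sqrt(14)/289350241014615212594287 ≈ 3.4524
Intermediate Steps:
P = -2 (P = -26 + 24 = -2)
R(S, O) = 6*sqrt(14) (R(S, O) = 6*sqrt(-2 + 16) = 6*sqrt(14))
(29893 + 48474)/(22700 + (R(-4, 0)/(-23121) - 6658/16270)) = (29893 + 48474)/(22700 + ((6*sqrt(14))/(-23121) - 6658/16270)) = 78367/(22700 + ((6*sqrt(14))*(-1/23121) - 6658*1/16270)) = 78367/(22700 + (-2*sqrt(14)/7707 - 3329/8135)) = 78367/(22700 + (-3329/8135 - 2*sqrt(14)/7707)) = 78367/(184661171/8135 - 2*sqrt(14)/7707)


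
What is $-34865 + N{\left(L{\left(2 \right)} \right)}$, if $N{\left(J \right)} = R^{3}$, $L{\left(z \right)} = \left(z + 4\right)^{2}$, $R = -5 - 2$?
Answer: $-35208$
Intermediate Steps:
$R = -7$ ($R = -5 - 2 = -7$)
$L{\left(z \right)} = \left(4 + z\right)^{2}$
$N{\left(J \right)} = -343$ ($N{\left(J \right)} = \left(-7\right)^{3} = -343$)
$-34865 + N{\left(L{\left(2 \right)} \right)} = -34865 - 343 = -35208$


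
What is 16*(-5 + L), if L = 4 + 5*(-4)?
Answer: -336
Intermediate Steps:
L = -16 (L = 4 - 20 = -16)
16*(-5 + L) = 16*(-5 - 16) = 16*(-21) = -336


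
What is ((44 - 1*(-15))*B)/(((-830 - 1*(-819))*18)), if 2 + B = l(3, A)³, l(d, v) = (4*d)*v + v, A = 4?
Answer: -4147877/99 ≈ -41898.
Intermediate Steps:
l(d, v) = v + 4*d*v (l(d, v) = 4*d*v + v = v + 4*d*v)
B = 140606 (B = -2 + (4*(1 + 4*3))³ = -2 + (4*(1 + 12))³ = -2 + (4*13)³ = -2 + 52³ = -2 + 140608 = 140606)
((44 - 1*(-15))*B)/(((-830 - 1*(-819))*18)) = ((44 - 1*(-15))*140606)/(((-830 - 1*(-819))*18)) = ((44 + 15)*140606)/(((-830 + 819)*18)) = (59*140606)/((-11*18)) = 8295754/(-198) = 8295754*(-1/198) = -4147877/99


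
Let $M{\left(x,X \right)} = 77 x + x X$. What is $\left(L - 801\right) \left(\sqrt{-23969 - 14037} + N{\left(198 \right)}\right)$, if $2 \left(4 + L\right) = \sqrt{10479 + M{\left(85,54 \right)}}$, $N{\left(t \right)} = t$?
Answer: $- \frac{\left(198 + i \sqrt{38006}\right) \left(1610 - \sqrt{21614}\right)}{2} \approx -1.4484 \cdot 10^{5} - 1.4261 \cdot 10^{5} i$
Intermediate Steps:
$M{\left(x,X \right)} = 77 x + X x$
$L = -4 + \frac{\sqrt{21614}}{2}$ ($L = -4 + \frac{\sqrt{10479 + 85 \left(77 + 54\right)}}{2} = -4 + \frac{\sqrt{10479 + 85 \cdot 131}}{2} = -4 + \frac{\sqrt{10479 + 11135}}{2} = -4 + \frac{\sqrt{21614}}{2} \approx 69.509$)
$\left(L - 801\right) \left(\sqrt{-23969 - 14037} + N{\left(198 \right)}\right) = \left(\left(-4 + \frac{\sqrt{21614}}{2}\right) - 801\right) \left(\sqrt{-23969 - 14037} + 198\right) = \left(-805 + \frac{\sqrt{21614}}{2}\right) \left(\sqrt{-38006} + 198\right) = \left(-805 + \frac{\sqrt{21614}}{2}\right) \left(i \sqrt{38006} + 198\right) = \left(-805 + \frac{\sqrt{21614}}{2}\right) \left(198 + i \sqrt{38006}\right)$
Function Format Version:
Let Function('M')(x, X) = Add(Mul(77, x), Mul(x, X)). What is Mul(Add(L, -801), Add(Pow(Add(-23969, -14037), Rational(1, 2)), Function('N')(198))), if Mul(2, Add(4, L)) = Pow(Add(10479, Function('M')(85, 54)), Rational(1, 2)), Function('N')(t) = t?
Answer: Mul(Rational(-1, 2), Add(198, Mul(I, Pow(38006, Rational(1, 2)))), Add(1610, Mul(-1, Pow(21614, Rational(1, 2))))) ≈ Add(-1.4484e+5, Mul(-1.4261e+5, I))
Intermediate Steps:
Function('M')(x, X) = Add(Mul(77, x), Mul(X, x))
L = Add(-4, Mul(Rational(1, 2), Pow(21614, Rational(1, 2)))) (L = Add(-4, Mul(Rational(1, 2), Pow(Add(10479, Mul(85, Add(77, 54))), Rational(1, 2)))) = Add(-4, Mul(Rational(1, 2), Pow(Add(10479, Mul(85, 131)), Rational(1, 2)))) = Add(-4, Mul(Rational(1, 2), Pow(Add(10479, 11135), Rational(1, 2)))) = Add(-4, Mul(Rational(1, 2), Pow(21614, Rational(1, 2)))) ≈ 69.509)
Mul(Add(L, -801), Add(Pow(Add(-23969, -14037), Rational(1, 2)), Function('N')(198))) = Mul(Add(Add(-4, Mul(Rational(1, 2), Pow(21614, Rational(1, 2)))), -801), Add(Pow(Add(-23969, -14037), Rational(1, 2)), 198)) = Mul(Add(-805, Mul(Rational(1, 2), Pow(21614, Rational(1, 2)))), Add(Pow(-38006, Rational(1, 2)), 198)) = Mul(Add(-805, Mul(Rational(1, 2), Pow(21614, Rational(1, 2)))), Add(Mul(I, Pow(38006, Rational(1, 2))), 198)) = Mul(Add(-805, Mul(Rational(1, 2), Pow(21614, Rational(1, 2)))), Add(198, Mul(I, Pow(38006, Rational(1, 2)))))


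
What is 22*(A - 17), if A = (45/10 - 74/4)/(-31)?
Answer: -11286/31 ≈ -364.06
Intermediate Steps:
A = 14/31 (A = (45*(⅒) - 74*¼)*(-1/31) = (9/2 - 37/2)*(-1/31) = -14*(-1/31) = 14/31 ≈ 0.45161)
22*(A - 17) = 22*(14/31 - 17) = 22*(-513/31) = -11286/31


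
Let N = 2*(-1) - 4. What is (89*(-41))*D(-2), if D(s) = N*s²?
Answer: 87576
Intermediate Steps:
N = -6 (N = -2 - 4 = -6)
D(s) = -6*s²
(89*(-41))*D(-2) = (89*(-41))*(-6*(-2)²) = -(-21894)*4 = -3649*(-24) = 87576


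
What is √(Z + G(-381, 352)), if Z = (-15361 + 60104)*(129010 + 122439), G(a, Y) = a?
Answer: √11250582226 ≈ 1.0607e+5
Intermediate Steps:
Z = 11250582607 (Z = 44743*251449 = 11250582607)
√(Z + G(-381, 352)) = √(11250582607 - 381) = √11250582226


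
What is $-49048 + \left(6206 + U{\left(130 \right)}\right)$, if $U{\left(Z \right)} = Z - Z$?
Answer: $-42842$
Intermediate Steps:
$U{\left(Z \right)} = 0$
$-49048 + \left(6206 + U{\left(130 \right)}\right) = -49048 + \left(6206 + 0\right) = -49048 + 6206 = -42842$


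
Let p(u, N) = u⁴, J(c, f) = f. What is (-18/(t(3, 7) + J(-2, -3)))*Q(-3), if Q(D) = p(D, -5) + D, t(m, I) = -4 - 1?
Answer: 351/2 ≈ 175.50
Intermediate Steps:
t(m, I) = -5
Q(D) = D + D⁴ (Q(D) = D⁴ + D = D + D⁴)
(-18/(t(3, 7) + J(-2, -3)))*Q(-3) = (-18/(-5 - 3))*(-3 + (-3)⁴) = (-18/(-8))*(-3 + 81) = -18*(-⅛)*78 = (9/4)*78 = 351/2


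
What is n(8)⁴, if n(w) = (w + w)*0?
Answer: 0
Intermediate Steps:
n(w) = 0 (n(w) = (2*w)*0 = 0)
n(8)⁴ = 0⁴ = 0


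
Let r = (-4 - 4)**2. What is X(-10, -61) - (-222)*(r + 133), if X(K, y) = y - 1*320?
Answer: 43353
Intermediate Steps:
X(K, y) = -320 + y (X(K, y) = y - 320 = -320 + y)
r = 64 (r = (-8)**2 = 64)
X(-10, -61) - (-222)*(r + 133) = (-320 - 61) - (-222)*(64 + 133) = -381 - (-222)*197 = -381 - 1*(-43734) = -381 + 43734 = 43353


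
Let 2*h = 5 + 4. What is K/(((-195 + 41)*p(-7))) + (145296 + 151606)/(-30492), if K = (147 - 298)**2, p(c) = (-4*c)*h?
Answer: -776375/71148 ≈ -10.912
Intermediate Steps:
h = 9/2 (h = (5 + 4)/2 = (1/2)*9 = 9/2 ≈ 4.5000)
p(c) = -18*c (p(c) = -4*c*(9/2) = -18*c)
K = 22801 (K = (-151)**2 = 22801)
K/(((-195 + 41)*p(-7))) + (145296 + 151606)/(-30492) = 22801/(((-195 + 41)*(-18*(-7)))) + (145296 + 151606)/(-30492) = 22801/((-154*126)) + 296902*(-1/30492) = 22801/(-19404) - 148451/15246 = 22801*(-1/19404) - 148451/15246 = -22801/19404 - 148451/15246 = -776375/71148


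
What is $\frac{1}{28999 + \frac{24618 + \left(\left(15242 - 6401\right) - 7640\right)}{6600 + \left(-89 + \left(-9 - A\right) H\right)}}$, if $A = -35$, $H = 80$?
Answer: $\frac{8591}{249156228} \approx 3.448 \cdot 10^{-5}$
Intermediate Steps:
$\frac{1}{28999 + \frac{24618 + \left(\left(15242 - 6401\right) - 7640\right)}{6600 + \left(-89 + \left(-9 - A\right) H\right)}} = \frac{1}{28999 + \frac{24618 + \left(\left(15242 - 6401\right) - 7640\right)}{6600 - \left(89 - \left(-9 - -35\right) 80\right)}} = \frac{1}{28999 + \frac{24618 + \left(8841 - 7640\right)}{6600 - \left(89 - \left(-9 + 35\right) 80\right)}} = \frac{1}{28999 + \frac{24618 + 1201}{6600 + \left(-89 + 26 \cdot 80\right)}} = \frac{1}{28999 + \frac{25819}{6600 + \left(-89 + 2080\right)}} = \frac{1}{28999 + \frac{25819}{6600 + 1991}} = \frac{1}{28999 + \frac{25819}{8591}} = \frac{1}{\frac{249156228}{8591}} = \frac{8591}{249156228}$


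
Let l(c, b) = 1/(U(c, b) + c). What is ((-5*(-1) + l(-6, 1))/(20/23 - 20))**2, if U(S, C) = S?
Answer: 1841449/27878400 ≈ 0.066053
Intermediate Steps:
l(c, b) = 1/(2*c) (l(c, b) = 1/(c + c) = 1/(2*c))
((-5*(-1) + l(-6, 1))/(20/23 - 20))**2 = ((-5*(-1) + (1/2)/(-6))/(20/23 - 20))**2 = ((5 + (1/2)*(-1/6))/(20*(1/23) - 20))**2 = ((5 - 1/12)/(20/23 - 20))**2 = (59/(12*(-440/23)))**2 = ((59/12)*(-23/440))**2 = (-1357/5280)**2 = 1841449/27878400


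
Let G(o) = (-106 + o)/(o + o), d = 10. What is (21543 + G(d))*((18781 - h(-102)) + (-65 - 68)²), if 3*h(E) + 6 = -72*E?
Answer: 3664078584/5 ≈ 7.3282e+8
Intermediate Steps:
G(o) = (-106 + o)/(2*o) (G(o) = (-106 + o)/((2*o)) = (-106 + o)*(1/(2*o)) = (-106 + o)/(2*o))
h(E) = -2 - 24*E (h(E) = -2 + (-72*E)/3 = -2 - 24*E)
(21543 + G(d))*((18781 - h(-102)) + (-65 - 68)²) = (21543 + (½)*(-106 + 10)/10)*((18781 - (-2 - 24*(-102))) + (-65 - 68)²) = (21543 + (½)*(⅒)*(-96))*((18781 - (-2 + 2448)) + (-133)²) = (21543 - 24/5)*((18781 - 1*2446) + 17689) = 107691*((18781 - 2446) + 17689)/5 = 107691*(16335 + 17689)/5 = (107691/5)*34024 = 3664078584/5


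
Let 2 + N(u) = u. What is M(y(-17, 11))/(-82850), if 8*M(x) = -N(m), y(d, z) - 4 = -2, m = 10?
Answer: 1/82850 ≈ 1.2070e-5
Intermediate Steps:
N(u) = -2 + u
y(d, z) = 2 (y(d, z) = 4 - 2 = 2)
M(x) = -1 (M(x) = (-(-2 + 10))/8 = (-1*8)/8 = (⅛)*(-8) = -1)
M(y(-17, 11))/(-82850) = -1/(-82850) = -1*(-1/82850) = 1/82850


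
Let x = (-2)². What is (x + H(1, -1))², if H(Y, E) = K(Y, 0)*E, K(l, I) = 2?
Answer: 4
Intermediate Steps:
x = 4
H(Y, E) = 2*E
(x + H(1, -1))² = (4 + 2*(-1))² = (4 - 2)² = 2² = 4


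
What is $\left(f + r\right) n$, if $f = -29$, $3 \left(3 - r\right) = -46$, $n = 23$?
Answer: $- \frac{736}{3} \approx -245.33$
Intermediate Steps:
$r = \frac{55}{3}$ ($r = 3 - - \frac{46}{3} = 3 + \frac{46}{3} = \frac{55}{3} \approx 18.333$)
$\left(f + r\right) n = \left(-29 + \frac{55}{3}\right) 23 = \left(- \frac{32}{3}\right) 23 = - \frac{736}{3}$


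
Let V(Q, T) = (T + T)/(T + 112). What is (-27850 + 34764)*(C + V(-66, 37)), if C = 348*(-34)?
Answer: -12188649116/149 ≈ -8.1803e+7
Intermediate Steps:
V(Q, T) = 2*T/(112 + T) (V(Q, T) = (2*T)/(112 + T) = 2*T/(112 + T))
C = -11832
(-27850 + 34764)*(C + V(-66, 37)) = (-27850 + 34764)*(-11832 + 2*37/(112 + 37)) = 6914*(-11832 + 2*37/149) = 6914*(-11832 + 2*37*(1/149)) = 6914*(-11832 + 74/149) = 6914*(-1762894/149) = -12188649116/149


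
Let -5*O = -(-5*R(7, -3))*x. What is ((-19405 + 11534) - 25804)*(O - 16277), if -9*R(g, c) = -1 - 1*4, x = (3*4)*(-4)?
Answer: 547229975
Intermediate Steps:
x = -48 (x = 12*(-4) = -48)
R(g, c) = 5/9 (R(g, c) = -(-1 - 1*4)/9 = -(-1 - 4)/9 = -⅑*(-5) = 5/9)
O = 80/3 (O = -(-1)*-5*5/9*(-48)/5 = -(-1)*(-25/9*(-48))/5 = -(-1)*400/(5*3) = -⅕*(-400/3) = 80/3 ≈ 26.667)
((-19405 + 11534) - 25804)*(O - 16277) = ((-19405 + 11534) - 25804)*(80/3 - 16277) = (-7871 - 25804)*(-48751/3) = -33675*(-48751/3) = 547229975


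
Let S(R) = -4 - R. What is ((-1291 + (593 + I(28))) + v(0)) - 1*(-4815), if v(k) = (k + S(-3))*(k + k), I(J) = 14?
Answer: 4131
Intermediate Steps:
v(k) = 2*k*(-1 + k) (v(k) = (k + (-4 - 1*(-3)))*(k + k) = (k + (-4 + 3))*(2*k) = (k - 1)*(2*k) = (-1 + k)*(2*k) = 2*k*(-1 + k))
((-1291 + (593 + I(28))) + v(0)) - 1*(-4815) = ((-1291 + (593 + 14)) + 2*0*(-1 + 0)) - 1*(-4815) = ((-1291 + 607) + 2*0*(-1)) + 4815 = (-684 + 0) + 4815 = -684 + 4815 = 4131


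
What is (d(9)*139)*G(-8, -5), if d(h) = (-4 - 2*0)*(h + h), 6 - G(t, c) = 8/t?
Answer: -70056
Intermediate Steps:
G(t, c) = 6 - 8/t
d(h) = -8*h (d(h) = (-4 + 0)*(2*h) = -8*h)
(d(9)*139)*G(-8, -5) = (-8*9*139)*(6 - 8/(-8)) = (-72*139)*(6 - 8*(-⅛)) = -10008*(6 + 1) = -10008*7 = -70056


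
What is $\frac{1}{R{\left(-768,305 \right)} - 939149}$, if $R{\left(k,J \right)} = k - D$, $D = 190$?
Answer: $- \frac{1}{940107} \approx -1.0637 \cdot 10^{-6}$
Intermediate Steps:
$R{\left(k,J \right)} = -190 + k$ ($R{\left(k,J \right)} = k - 190 = -190 + k$)
$\frac{1}{R{\left(-768,305 \right)} - 939149} = \frac{1}{\left(-190 - 768\right) - 939149} = \frac{1}{-958 - 939149} = \frac{1}{-940107} = - \frac{1}{940107}$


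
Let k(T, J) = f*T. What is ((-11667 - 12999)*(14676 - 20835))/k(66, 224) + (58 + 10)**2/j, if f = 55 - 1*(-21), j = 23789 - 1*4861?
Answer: 29953386371/988988 ≈ 30287.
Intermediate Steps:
j = 18928 (j = 23789 - 4861 = 18928)
f = 76 (f = 55 + 21 = 76)
k(T, J) = 76*T
((-11667 - 12999)*(14676 - 20835))/k(66, 224) + (58 + 10)**2/j = ((-11667 - 12999)*(14676 - 20835))/((76*66)) + (58 + 10)**2/18928 = -24666*(-6159)/5016 + 68**2*(1/18928) = 151917894*(1/5016) + 4624*(1/18928) = 25319649/836 + 289/1183 = 29953386371/988988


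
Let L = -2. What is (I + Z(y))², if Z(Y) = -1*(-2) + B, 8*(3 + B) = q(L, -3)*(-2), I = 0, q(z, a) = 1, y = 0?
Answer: 25/16 ≈ 1.5625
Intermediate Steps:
B = -13/4 (B = -3 + (1*(-2))/8 = -3 + (⅛)*(-2) = -3 - ¼ = -13/4 ≈ -3.2500)
Z(Y) = -5/4 (Z(Y) = -1*(-2) - 13/4 = 2 - 13/4 = -5/4)
(I + Z(y))² = (0 - 5/4)² = (-5/4)² = 25/16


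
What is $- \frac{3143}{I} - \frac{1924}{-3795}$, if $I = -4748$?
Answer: $\frac{21062837}{18018660} \approx 1.1689$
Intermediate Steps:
$- \frac{3143}{I} - \frac{1924}{-3795} = - \frac{3143}{-4748} - \frac{1924}{-3795} = \left(-3143\right) \left(- \frac{1}{4748}\right) - - \frac{1924}{3795} = \frac{3143}{4748} + \frac{1924}{3795} = \frac{21062837}{18018660}$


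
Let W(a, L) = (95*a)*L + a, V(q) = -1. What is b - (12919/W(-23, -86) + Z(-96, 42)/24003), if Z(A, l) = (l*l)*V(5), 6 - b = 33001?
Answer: -262438331952/7953883 ≈ -32995.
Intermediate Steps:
b = -32995 (b = 6 - 1*33001 = 6 - 33001 = -32995)
W(a, L) = a + 95*L*a (W(a, L) = 95*L*a + a = a + 95*L*a)
Z(A, l) = -l**2 (Z(A, l) = (l*l)*(-1) = l**2*(-1) = -l**2)
b - (12919/W(-23, -86) + Z(-96, 42)/24003) = -32995 - (12919/((-23*(1 + 95*(-86)))) - 1*42**2/24003) = -32995 - (12919/((-23*(1 - 8170))) - 1*1764*(1/24003)) = -32995 - (12919/((-23*(-8169))) - 1764*1/24003) = -32995 - (12919/187887 - 28/381) = -32995 - 1*(-37633/7953883) = -32995 + 37633/7953883 = -262438331952/7953883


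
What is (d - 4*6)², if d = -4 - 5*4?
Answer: 2304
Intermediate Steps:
d = -24 (d = -4 - 20 = -24)
(d - 4*6)² = (-24 - 4*6)² = (-24 - 24)² = (-48)² = 2304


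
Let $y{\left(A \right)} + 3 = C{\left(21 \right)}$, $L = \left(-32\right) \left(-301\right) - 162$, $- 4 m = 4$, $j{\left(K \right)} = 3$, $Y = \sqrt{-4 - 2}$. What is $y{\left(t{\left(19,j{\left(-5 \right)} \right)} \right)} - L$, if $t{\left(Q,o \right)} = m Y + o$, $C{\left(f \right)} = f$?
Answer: $-9452$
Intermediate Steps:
$Y = i \sqrt{6}$ ($Y = \sqrt{-6} = i \sqrt{6} \approx 2.4495 i$)
$m = -1$ ($m = \left(- \frac{1}{4}\right) 4 = -1$)
$t{\left(Q,o \right)} = o - i \sqrt{6}$ ($t{\left(Q,o \right)} = - i \sqrt{6} + o = o - i \sqrt{6}$)
$L = 9470$ ($L = 9632 - 162 = 9470$)
$y{\left(A \right)} = 18$ ($y{\left(A \right)} = -3 + 21 = 18$)
$y{\left(t{\left(19,j{\left(-5 \right)} \right)} \right)} - L = 18 - 9470 = -9452$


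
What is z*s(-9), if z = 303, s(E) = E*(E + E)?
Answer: 49086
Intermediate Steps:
s(E) = 2*E² (s(E) = E*(2*E) = 2*E²)
z*s(-9) = 303*(2*(-9)²) = 303*(2*81) = 303*162 = 49086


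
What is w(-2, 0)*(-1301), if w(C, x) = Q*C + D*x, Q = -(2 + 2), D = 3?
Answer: -10408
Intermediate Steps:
Q = -4 (Q = -1*4 = -4)
w(C, x) = -4*C + 3*x
w(-2, 0)*(-1301) = (-4*(-2) + 3*0)*(-1301) = (8 + 0)*(-1301) = 8*(-1301) = -10408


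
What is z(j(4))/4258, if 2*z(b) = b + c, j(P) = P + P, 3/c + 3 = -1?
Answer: 29/34064 ≈ 0.00085134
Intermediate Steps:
c = -3/4 (c = 3/(-3 - 1) = 3/(-4) = 3*(-1/4) = -3/4 ≈ -0.75000)
j(P) = 2*P
z(b) = -3/8 + b/2 (z(b) = (b - 3/4)/2 = (-3/4 + b)/2 = -3/8 + b/2)
z(j(4))/4258 = (-3/8 + (2*4)/2)/4258 = (-3/8 + (1/2)*8)*(1/4258) = (-3/8 + 4)*(1/4258) = (29/8)*(1/4258) = 29/34064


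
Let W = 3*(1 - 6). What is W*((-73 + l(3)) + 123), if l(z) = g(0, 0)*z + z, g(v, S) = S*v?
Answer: -795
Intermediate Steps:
l(z) = z (l(z) = (0*0)*z + z = 0*z + z = 0 + z = z)
W = -15 (W = 3*(-5) = -15)
W*((-73 + l(3)) + 123) = -15*((-73 + 3) + 123) = -15*(-70 + 123) = -15*53 = -795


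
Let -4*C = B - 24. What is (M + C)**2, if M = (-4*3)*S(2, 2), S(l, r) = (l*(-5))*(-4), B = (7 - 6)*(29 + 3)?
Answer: 232324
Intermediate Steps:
B = 32 (B = 1*32 = 32)
S(l, r) = 20*l (S(l, r) = -5*l*(-4) = 20*l)
C = -2 (C = -(32 - 24)/4 = -1/4*8 = -2)
M = -480 (M = (-4*3)*(20*2) = -12*40 = -480)
(M + C)**2 = (-480 - 2)**2 = (-482)**2 = 232324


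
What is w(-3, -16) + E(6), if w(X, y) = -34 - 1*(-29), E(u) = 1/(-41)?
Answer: -206/41 ≈ -5.0244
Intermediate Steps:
E(u) = -1/41
w(X, y) = -5 (w(X, y) = -34 + 29 = -5)
w(-3, -16) + E(6) = -5 - 1/41 = -206/41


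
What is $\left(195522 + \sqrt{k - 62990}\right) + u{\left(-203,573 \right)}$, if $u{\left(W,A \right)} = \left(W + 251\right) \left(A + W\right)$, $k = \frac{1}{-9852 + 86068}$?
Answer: $213282 + \frac{i \sqrt{91475316616306}}{38108} \approx 2.1328 \cdot 10^{5} + 250.98 i$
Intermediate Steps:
$k = \frac{1}{76216} \approx 1.3121 \cdot 10^{-5}$
$u{\left(W,A \right)} = \left(251 + W\right) \left(A + W\right)$
$\left(195522 + \sqrt{k - 62990}\right) + u{\left(-203,573 \right)} = \left(195522 + \sqrt{\frac{1}{76216} - 62990}\right) + \left(\left(-203\right)^{2} + 251 \cdot 573 + 251 \left(-203\right) + 573 \left(-203\right)\right) = \left(195522 + \sqrt{- \frac{4800845839}{76216}}\right) + \left(41209 + 143823 - 50953 - 116319\right) = \left(195522 + \frac{i \sqrt{91475316616306}}{38108}\right) + 17760 = 213282 + \frac{i \sqrt{91475316616306}}{38108}$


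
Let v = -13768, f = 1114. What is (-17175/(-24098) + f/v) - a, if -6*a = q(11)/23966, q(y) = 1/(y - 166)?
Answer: 146002967674043/231089590278510 ≈ 0.63180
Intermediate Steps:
q(y) = 1/(-166 + y)
a = 1/22288380 (a = -1/(6*(-166 + 11)*23966) = -1/(6*(-155)*23966) = -(-1)/(930*23966) = -1/6*(-1/3714730) = 1/22288380 ≈ 4.4866e-8)
(-17175/(-24098) + f/v) - a = (-17175/(-24098) + 1114/(-13768)) - 1*1/22288380 = (-17175*(-1/24098) + 1114*(-1/13768)) - 1/22288380 = (17175/24098 - 557/6884) - 1/22288380 = 52405057/82945316 - 1/22288380 = 146002967674043/231089590278510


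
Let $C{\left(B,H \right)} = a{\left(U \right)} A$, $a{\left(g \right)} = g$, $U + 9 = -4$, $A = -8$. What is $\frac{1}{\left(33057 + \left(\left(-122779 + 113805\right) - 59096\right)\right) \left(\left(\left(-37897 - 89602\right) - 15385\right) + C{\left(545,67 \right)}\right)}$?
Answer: $\frac{1}{4999156140} \approx 2.0003 \cdot 10^{-10}$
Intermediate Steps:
$U = -13$ ($U = -9 - 4 = -13$)
$C{\left(B,H \right)} = 104$ ($C{\left(B,H \right)} = \left(-13\right) \left(-8\right) = 104$)
$\frac{1}{\left(33057 + \left(\left(-122779 + 113805\right) - 59096\right)\right) \left(\left(\left(-37897 - 89602\right) - 15385\right) + C{\left(545,67 \right)}\right)} = \frac{1}{\left(33057 + \left(\left(-122779 + 113805\right) - 59096\right)\right) \left(\left(\left(-37897 - 89602\right) - 15385\right) + 104\right)} = \frac{1}{\left(33057 - 68070\right) \left(\left(-127499 - 15385\right) + 104\right)} = \frac{1}{\left(33057 - 68070\right) \left(-142884 + 104\right)} = \frac{1}{\left(-35013\right) \left(-142780\right)} = \frac{1}{4999156140}$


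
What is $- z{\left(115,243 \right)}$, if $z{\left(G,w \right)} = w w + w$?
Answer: $-59292$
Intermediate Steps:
$z{\left(G,w \right)} = w + w^{2}$ ($z{\left(G,w \right)} = w^{2} + w = w + w^{2}$)
$- z{\left(115,243 \right)} = - 243 \left(1 + 243\right) = - 243 \cdot 244 = \left(-1\right) 59292 = -59292$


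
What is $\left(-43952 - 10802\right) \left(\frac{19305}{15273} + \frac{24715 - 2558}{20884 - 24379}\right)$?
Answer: $\frac{1648295471116}{5931015} \approx 2.7791 \cdot 10^{5}$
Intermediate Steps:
$\left(-43952 - 10802\right) \left(\frac{19305}{15273} + \frac{24715 - 2558}{20884 - 24379}\right) = - 54754 \left(19305 \cdot \frac{1}{15273} + \frac{22157}{-3495}\right) = - 54754 \left(\frac{2145}{1697} + 22157 \left(- \frac{1}{3495}\right)\right) = - 54754 \left(\frac{2145}{1697} - \frac{22157}{3495}\right) = \left(-54754\right) \left(- \frac{30103654}{5931015}\right) = \frac{1648295471116}{5931015}$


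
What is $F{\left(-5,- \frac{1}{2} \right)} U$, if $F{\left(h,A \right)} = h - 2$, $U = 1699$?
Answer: $-11893$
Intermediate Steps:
$F{\left(h,A \right)} = -2 + h$
$F{\left(-5,- \frac{1}{2} \right)} U = \left(-2 - 5\right) 1699 = \left(-7\right) 1699 = -11893$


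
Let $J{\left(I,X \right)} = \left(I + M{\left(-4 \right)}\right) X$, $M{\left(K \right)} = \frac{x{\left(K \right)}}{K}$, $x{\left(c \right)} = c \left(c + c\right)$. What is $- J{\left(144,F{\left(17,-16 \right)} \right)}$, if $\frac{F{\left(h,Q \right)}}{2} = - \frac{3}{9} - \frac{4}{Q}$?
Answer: $\frac{68}{3} \approx 22.667$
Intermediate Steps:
$x{\left(c \right)} = 2 c^{2}$ ($x{\left(c \right)} = c 2 c = 2 c^{2}$)
$M{\left(K \right)} = 2 K$ ($M{\left(K \right)} = \frac{2 K^{2}}{K} = 2 K$)
$F{\left(h,Q \right)} = - \frac{2}{3} - \frac{8}{Q}$ ($F{\left(h,Q \right)} = 2 \left(- \frac{3}{9} - \frac{4}{Q}\right) = 2 \left(\left(-3\right) \frac{1}{9} - \frac{4}{Q}\right) = 2 \left(- \frac{1}{3} - \frac{4}{Q}\right) = - \frac{2}{3} - \frac{8}{Q}$)
$J{\left(I,X \right)} = X \left(-8 + I\right)$ ($J{\left(I,X \right)} = \left(I + 2 \left(-4\right)\right) X = \left(I - 8\right) X = \left(-8 + I\right) X = X \left(-8 + I\right)$)
$- J{\left(144,F{\left(17,-16 \right)} \right)} = - \left(- \frac{2}{3} - \frac{8}{-16}\right) \left(-8 + 144\right) = - \left(- \frac{2}{3} - - \frac{1}{2}\right) 136 = - \left(- \frac{2}{3} + \frac{1}{2}\right) 136 = - \frac{\left(-1\right) 136}{6} = \left(-1\right) \left(- \frac{68}{3}\right) = \frac{68}{3}$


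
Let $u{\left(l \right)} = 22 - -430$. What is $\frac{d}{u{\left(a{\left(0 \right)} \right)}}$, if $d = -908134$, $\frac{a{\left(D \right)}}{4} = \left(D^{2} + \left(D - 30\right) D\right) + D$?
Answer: $- \frac{454067}{226} \approx -2009.1$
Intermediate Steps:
$a{\left(D \right)} = 4 D + 4 D^{2} + 4 D \left(-30 + D\right)$ ($a{\left(D \right)} = 4 \left(\left(D^{2} + \left(D - 30\right) D\right) + D\right) = 4 \left(\left(D^{2} + \left(-30 + D\right) D\right) + D\right) = 4 \left(\left(D^{2} + D \left(-30 + D\right)\right) + D\right) = 4 \left(D + D^{2} + D \left(-30 + D\right)\right) = 4 D + 4 D^{2} + 4 D \left(-30 + D\right)$)
$u{\left(l \right)} = 452$ ($u{\left(l \right)} = 22 + 430 = 452$)
$\frac{d}{u{\left(a{\left(0 \right)} \right)}} = - \frac{908134}{452} = \left(-908134\right) \frac{1}{452} = - \frac{454067}{226}$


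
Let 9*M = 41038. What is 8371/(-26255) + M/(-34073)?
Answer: -3644478437/8051279535 ≈ -0.45266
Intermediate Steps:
M = 41038/9 (M = (⅑)*41038 = 41038/9 ≈ 4559.8)
8371/(-26255) + M/(-34073) = 8371/(-26255) + (41038/9)/(-34073) = 8371*(-1/26255) + (41038/9)*(-1/34073) = -8371/26255 - 41038/306657 = -3644478437/8051279535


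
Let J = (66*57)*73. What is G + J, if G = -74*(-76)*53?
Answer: 572698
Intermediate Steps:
J = 274626 (J = 3762*73 = 274626)
G = 298072 (G = 5624*53 = 298072)
G + J = 298072 + 274626 = 572698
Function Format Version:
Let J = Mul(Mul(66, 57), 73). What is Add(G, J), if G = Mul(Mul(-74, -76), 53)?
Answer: 572698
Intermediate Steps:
J = 274626 (J = Mul(3762, 73) = 274626)
G = 298072 (G = Mul(5624, 53) = 298072)
Add(G, J) = Add(298072, 274626) = 572698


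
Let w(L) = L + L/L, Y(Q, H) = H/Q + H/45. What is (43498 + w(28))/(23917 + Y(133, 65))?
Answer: 52101819/28630963 ≈ 1.8198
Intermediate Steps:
Y(Q, H) = H/45 + H/Q (Y(Q, H) = H/Q + H*(1/45) = H/Q + H/45 = H/45 + H/Q)
w(L) = 1 + L (w(L) = L + 1 = 1 + L)
(43498 + w(28))/(23917 + Y(133, 65)) = (43498 + (1 + 28))/(23917 + ((1/45)*65 + 65/133)) = (43498 + 29)/(23917 + (13/9 + 65*(1/133))) = 43527/(23917 + (13/9 + 65/133)) = 43527/(23917 + 2314/1197) = 43527/(28630963/1197) = 43527*(1197/28630963) = 52101819/28630963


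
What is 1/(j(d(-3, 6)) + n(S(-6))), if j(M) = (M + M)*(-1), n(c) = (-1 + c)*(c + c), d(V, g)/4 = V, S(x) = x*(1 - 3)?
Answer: 1/288 ≈ 0.0034722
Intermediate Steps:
S(x) = -2*x (S(x) = x*(-2) = -2*x)
d(V, g) = 4*V
n(c) = 2*c*(-1 + c) (n(c) = (-1 + c)*(2*c) = 2*c*(-1 + c))
j(M) = -2*M (j(M) = (2*M)*(-1) = -2*M)
1/(j(d(-3, 6)) + n(S(-6))) = 1/(-8*(-3) + 2*(-2*(-6))*(-1 - 2*(-6))) = 1/(-2*(-12) + 2*12*(-1 + 12)) = 1/(24 + 2*12*11) = 1/(24 + 264) = 1/288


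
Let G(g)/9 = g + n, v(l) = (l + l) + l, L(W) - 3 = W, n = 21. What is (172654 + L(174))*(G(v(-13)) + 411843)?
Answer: 71151238911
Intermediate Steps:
L(W) = 3 + W
v(l) = 3*l (v(l) = 2*l + l = 3*l)
G(g) = 189 + 9*g (G(g) = 9*(g + 21) = 9*(21 + g) = 189 + 9*g)
(172654 + L(174))*(G(v(-13)) + 411843) = (172654 + (3 + 174))*((189 + 9*(3*(-13))) + 411843) = (172654 + 177)*((189 + 9*(-39)) + 411843) = 172831*((189 - 351) + 411843) = 172831*(-162 + 411843) = 172831*411681 = 71151238911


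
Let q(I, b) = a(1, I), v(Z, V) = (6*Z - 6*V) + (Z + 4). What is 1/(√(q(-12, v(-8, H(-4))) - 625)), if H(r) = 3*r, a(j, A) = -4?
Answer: -I*√629/629 ≈ -0.039873*I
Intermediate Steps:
v(Z, V) = 4 - 6*V + 7*Z (v(Z, V) = (-6*V + 6*Z) + (4 + Z) = 4 - 6*V + 7*Z)
q(I, b) = -4
1/(√(q(-12, v(-8, H(-4))) - 625)) = 1/(√(-4 - 625)) = 1/(√(-629)) = 1/(I*√629) = -I*√629/629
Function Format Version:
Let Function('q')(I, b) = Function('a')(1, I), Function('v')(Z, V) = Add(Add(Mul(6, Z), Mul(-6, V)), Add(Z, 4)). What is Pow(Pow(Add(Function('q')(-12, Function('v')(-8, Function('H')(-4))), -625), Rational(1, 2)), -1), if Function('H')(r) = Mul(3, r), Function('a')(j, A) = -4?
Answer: Mul(Rational(-1, 629), I, Pow(629, Rational(1, 2))) ≈ Mul(-0.039873, I)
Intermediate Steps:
Function('v')(Z, V) = Add(4, Mul(-6, V), Mul(7, Z)) (Function('v')(Z, V) = Add(Add(Mul(-6, V), Mul(6, Z)), Add(4, Z)) = Add(4, Mul(-6, V), Mul(7, Z)))
Function('q')(I, b) = -4
Pow(Pow(Add(Function('q')(-12, Function('v')(-8, Function('H')(-4))), -625), Rational(1, 2)), -1) = Pow(Pow(Add(-4, -625), Rational(1, 2)), -1) = Pow(Pow(-629, Rational(1, 2)), -1) = Pow(Mul(I, Pow(629, Rational(1, 2))), -1) = Mul(Rational(-1, 629), I, Pow(629, Rational(1, 2)))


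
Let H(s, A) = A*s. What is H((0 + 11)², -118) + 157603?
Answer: 143325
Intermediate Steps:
H((0 + 11)², -118) + 157603 = -118*(0 + 11)² + 157603 = -118*11² + 157603 = -118*121 + 157603 = -14278 + 157603 = 143325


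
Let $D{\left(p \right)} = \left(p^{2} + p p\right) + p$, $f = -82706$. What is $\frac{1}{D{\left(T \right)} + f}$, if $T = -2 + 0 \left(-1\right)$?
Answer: $- \frac{1}{82700} \approx -1.2092 \cdot 10^{-5}$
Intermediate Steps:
$T = -2$ ($T = -2 + 0 = -2$)
$D{\left(p \right)} = p + 2 p^{2}$ ($D{\left(p \right)} = \left(p^{2} + p^{2}\right) + p = 2 p^{2} + p = p + 2 p^{2}$)
$\frac{1}{D{\left(T \right)} + f} = \frac{1}{- 2 \left(1 + 2 \left(-2\right)\right) - 82706} = \frac{1}{- 2 \left(1 - 4\right) - 82706} = \frac{1}{\left(-2\right) \left(-3\right) - 82706} = \frac{1}{6 - 82706} = \frac{1}{-82700} = - \frac{1}{82700}$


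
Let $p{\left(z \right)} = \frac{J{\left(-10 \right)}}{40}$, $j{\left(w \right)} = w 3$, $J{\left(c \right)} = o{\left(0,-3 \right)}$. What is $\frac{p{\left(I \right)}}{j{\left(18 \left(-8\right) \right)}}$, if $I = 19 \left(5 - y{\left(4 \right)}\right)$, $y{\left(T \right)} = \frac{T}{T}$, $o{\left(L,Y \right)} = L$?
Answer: $0$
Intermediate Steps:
$J{\left(c \right)} = 0$
$y{\left(T \right)} = 1$
$j{\left(w \right)} = 3 w$
$I = 76$ ($I = 19 \left(5 - 1\right) = 19 \cdot 4 = 76$)
$p{\left(z \right)} = 0$ ($p{\left(z \right)} = \frac{0}{40} = 0 \cdot \frac{1}{40} = 0$)
$\frac{p{\left(I \right)}}{j{\left(18 \left(-8\right) \right)}} = \frac{0}{3 \cdot 18 \left(-8\right)} = \frac{0}{3 \left(-144\right)} = \frac{0}{-432} = 0 \left(- \frac{1}{432}\right) = 0$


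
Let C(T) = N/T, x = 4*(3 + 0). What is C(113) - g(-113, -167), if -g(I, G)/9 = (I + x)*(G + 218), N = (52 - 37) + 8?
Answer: -5238544/113 ≈ -46359.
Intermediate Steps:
N = 23 (N = 15 + 8 = 23)
x = 12 (x = 4*3 = 12)
g(I, G) = -9*(12 + I)*(218 + G) (g(I, G) = -9*(I + 12)*(G + 218) = -9*(12 + I)*(218 + G))
C(T) = 23/T
C(113) - g(-113, -167) = 23/113 - (-23544 - 1962*(-113) - 108*(-167) - 9*(-167)*(-113)) = 23*(1/113) - (-23544 + 221706 + 18036 - 169839) = 23/113 - 1*46359 = 23/113 - 46359 = -5238544/113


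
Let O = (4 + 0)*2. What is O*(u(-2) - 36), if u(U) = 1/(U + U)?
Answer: -290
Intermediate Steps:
O = 8 (O = 4*2 = 8)
u(U) = 1/(2*U)
O*(u(-2) - 36) = 8*((½)/(-2) - 36) = 8*((½)*(-½) - 36) = 8*(-¼ - 36) = 8*(-145/4) = -290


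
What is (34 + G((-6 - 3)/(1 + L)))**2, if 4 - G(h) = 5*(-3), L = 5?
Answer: 2809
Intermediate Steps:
G(h) = 19 (G(h) = 4 - 5*(-3) = 4 - 1*(-15) = 4 + 15 = 19)
(34 + G((-6 - 3)/(1 + L)))**2 = (34 + 19)**2 = 53**2 = 2809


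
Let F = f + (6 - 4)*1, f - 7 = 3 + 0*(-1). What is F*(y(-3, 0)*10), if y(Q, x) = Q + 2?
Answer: -120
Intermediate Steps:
y(Q, x) = 2 + Q
f = 10 (f = 7 + (3 + 0*(-1)) = 7 + (3 + 0) = 7 + 3 = 10)
F = 12 (F = 10 + (6 - 4)*1 = 10 + 2*1 = 10 + 2 = 12)
F*(y(-3, 0)*10) = 12*((2 - 3)*10) = 12*(-1*10) = 12*(-10) = -120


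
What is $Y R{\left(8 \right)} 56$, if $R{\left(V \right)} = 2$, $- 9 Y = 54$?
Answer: $-672$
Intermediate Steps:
$Y = -6$ ($Y = \left(- \frac{1}{9}\right) 54 = -6$)
$Y R{\left(8 \right)} 56 = \left(-6\right) 2 \cdot 56 = \left(-12\right) 56 = -672$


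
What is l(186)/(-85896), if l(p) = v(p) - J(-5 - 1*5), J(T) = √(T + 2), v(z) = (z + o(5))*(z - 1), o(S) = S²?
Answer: -39035/85896 + I*√2/42948 ≈ -0.45444 + 3.2928e-5*I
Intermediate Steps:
v(z) = (-1 + z)*(25 + z) (v(z) = (z + 5²)*(z - 1) = (z + 25)*(-1 + z) = (25 + z)*(-1 + z) = (-1 + z)*(25 + z))
J(T) = √(2 + T)
l(p) = -25 + p² + 24*p - 2*I*√2 (l(p) = (-25 + p² + 24*p) - √(2 + (-5 - 1*5)) = (-25 + p² + 24*p) - √(2 + (-5 - 5)) = (-25 + p² + 24*p) - √(2 - 10) = (-25 + p² + 24*p) - √(-8) = (-25 + p² + 24*p) - 2*I*√2 = -25 + p² + 24*p - 2*I*√2)
l(186)/(-85896) = (-25 + 186² + 24*186 - 2*I*√2)/(-85896) = (-25 + 34596 + 4464 - 2*I*√2)*(-1/85896) = (39035 - 2*I*√2)*(-1/85896) = -39035/85896 + I*√2/42948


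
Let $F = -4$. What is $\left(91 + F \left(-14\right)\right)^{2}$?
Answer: $21609$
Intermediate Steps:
$\left(91 + F \left(-14\right)\right)^{2} = \left(91 - -56\right)^{2} = \left(91 + 56\right)^{2} = 147^{2} = 21609$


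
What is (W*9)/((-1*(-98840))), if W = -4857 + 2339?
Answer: -11331/49420 ≈ -0.22928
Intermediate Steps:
W = -2518
(W*9)/((-1*(-98840))) = (-2518*9)/((-1*(-98840))) = -22662/98840 = -22662*1/98840 = -11331/49420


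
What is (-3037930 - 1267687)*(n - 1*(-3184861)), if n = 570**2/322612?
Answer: -1105978135819447586/80653 ≈ -1.3713e+13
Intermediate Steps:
n = 81225/80653 (n = 324900*(1/322612) = 81225/80653 ≈ 1.0071)
(-3037930 - 1267687)*(n - 1*(-3184861)) = (-3037930 - 1267687)*(81225/80653 - 1*(-3184861)) = -4305617*(81225/80653 + 3184861) = -4305617*256868675458/80653 = -1105978135819447586/80653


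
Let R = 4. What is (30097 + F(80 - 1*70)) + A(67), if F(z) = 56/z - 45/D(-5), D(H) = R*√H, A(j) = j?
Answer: 150848/5 + 9*I*√5/4 ≈ 30170.0 + 5.0312*I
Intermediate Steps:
D(H) = 4*√H
F(z) = 56/z + 9*I*√5/4 (F(z) = 56/z - 45*(-I*√5/20) = 56/z - (-9)*I*√5/4 = 56/z + 9*I*√5/4)
(30097 + F(80 - 1*70)) + A(67) = (30097 + (56/(80 - 1*70) + 9*I*√5/4)) + 67 = (30097 + (56/(80 - 70) + 9*I*√5/4)) + 67 = (30097 + (56/10 + 9*I*√5/4)) + 67 = (30097 + (56*(⅒) + 9*I*√5/4)) + 67 = (30097 + (28/5 + 9*I*√5/4)) + 67 = (150513/5 + 9*I*√5/4) + 67 = 150848/5 + 9*I*√5/4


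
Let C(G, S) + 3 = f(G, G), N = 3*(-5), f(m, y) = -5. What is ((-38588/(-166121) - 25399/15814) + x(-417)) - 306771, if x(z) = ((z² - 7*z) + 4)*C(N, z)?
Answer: -4521836555261545/2627037494 ≈ -1.7213e+6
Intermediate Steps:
N = -15
C(G, S) = -8 (C(G, S) = -3 - 5 = -8)
x(z) = -32 - 8*z² + 56*z (x(z) = ((z² - 7*z) + 4)*(-8) = (4 + z² - 7*z)*(-8) = -32 - 8*z² + 56*z)
((-38588/(-166121) - 25399/15814) + x(-417)) - 306771 = ((-38588/(-166121) - 25399/15814) + (-32 - 8*(-417)² + 56*(-417))) - 306771 = ((-38588*(-1/166121) - 25399*1/15814) + (-32 - 8*173889 - 23352)) - 306771 = ((38588/166121 - 25399/15814) + (-32 - 1391112 - 23352)) - 306771 = (-3609076647/2627037494 - 1414496) - 306771 = -3715937636189671/2627037494 - 306771 = -4521836555261545/2627037494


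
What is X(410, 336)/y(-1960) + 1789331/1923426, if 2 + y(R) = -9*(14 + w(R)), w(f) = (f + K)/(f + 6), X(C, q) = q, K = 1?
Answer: -111961849973/73569121074 ≈ -1.5219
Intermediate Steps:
w(f) = (1 + f)/(6 + f) (w(f) = (f + 1)/(f + 6) = (1 + f)/(6 + f))
y(R) = -128 - 9*(1 + R)/(6 + R) (y(R) = -2 - 9*(14 + (1 + R)/(6 + R)) = -2 + (-126 - 9*(1 + R)/(6 + R)) = -128 - 9*(1 + R)/(6 + R))
X(410, 336)/y(-1960) + 1789331/1923426 = 336/(((-777 - 137*(-1960))/(6 - 1960))) + 1789331/1923426 = 336/(((-777 + 268520)/(-1954))) + 1789331*(1/1923426) = 336/((-1/1954*267743)) + 1789331/1923426 = 336/(-267743/1954) + 1789331/1923426 = 336*(-1954/267743) + 1789331/1923426 = -93792/38249 + 1789331/1923426 = -111961849973/73569121074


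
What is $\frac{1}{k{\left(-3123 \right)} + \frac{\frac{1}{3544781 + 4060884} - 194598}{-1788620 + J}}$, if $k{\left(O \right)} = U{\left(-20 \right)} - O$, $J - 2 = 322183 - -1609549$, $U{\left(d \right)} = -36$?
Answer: $\frac{1088477140810}{3358648886482801} \approx 0.00032408$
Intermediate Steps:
$J = 1931734$ ($J = 2 + \left(322183 - -1609549\right) = 2 + \left(322183 + 1609549\right) = 2 + 1931732 = 1931734$)
$k{\left(O \right)} = -36 - O$
$\frac{1}{k{\left(-3123 \right)} + \frac{\frac{1}{3544781 + 4060884} - 194598}{-1788620 + J}} = \frac{1}{\left(-36 - -3123\right) + \frac{\frac{1}{3544781 + 4060884} - 194598}{-1788620 + 1931734}} = \frac{1}{\left(-36 + 3123\right) + \frac{\frac{1}{7605665} - 194598}{143114}} = \frac{1}{3087 + \left(\frac{1}{7605665} - 194598\right) \frac{1}{143114}} = \frac{1}{3087 - \frac{1480047197669}{1088477140810}} = \frac{1}{\frac{3358648886482801}{1088477140810}} = \frac{1088477140810}{3358648886482801}$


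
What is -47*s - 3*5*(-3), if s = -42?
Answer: 2019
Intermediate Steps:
-47*s - 3*5*(-3) = -47*(-42) - 3*5*(-3) = 1974 - 15*(-3) = 1974 + 45 = 2019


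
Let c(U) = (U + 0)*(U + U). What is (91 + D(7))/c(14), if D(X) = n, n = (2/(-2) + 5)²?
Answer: 107/392 ≈ 0.27296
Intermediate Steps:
n = 16 (n = (2*(-½) + 5)² = (-1 + 5)² = 4² = 16)
D(X) = 16
c(U) = 2*U² (c(U) = U*(2*U) = 2*U²)
(91 + D(7))/c(14) = (91 + 16)/((2*14²)) = 107/((2*196)) = 107/392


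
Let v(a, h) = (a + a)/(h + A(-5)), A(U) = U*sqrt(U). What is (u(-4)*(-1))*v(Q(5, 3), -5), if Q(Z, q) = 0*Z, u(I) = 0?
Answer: 0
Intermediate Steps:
A(U) = U**(3/2)
Q(Z, q) = 0
v(a, h) = 2*a/(h - 5*I*sqrt(5)) (v(a, h) = (a + a)/(h + (-5)**(3/2)) = (2*a)/(h - 5*I*sqrt(5)) = 2*a/(h - 5*I*sqrt(5)))
(u(-4)*(-1))*v(Q(5, 3), -5) = (0*(-1))*(2*0/(-5 - 5*I*sqrt(5))) = 0*0 = 0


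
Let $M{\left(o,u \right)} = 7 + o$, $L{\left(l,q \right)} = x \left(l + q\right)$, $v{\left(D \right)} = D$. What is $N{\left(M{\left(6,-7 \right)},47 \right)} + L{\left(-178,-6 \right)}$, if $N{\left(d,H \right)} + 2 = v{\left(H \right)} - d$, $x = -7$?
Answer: $1320$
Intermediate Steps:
$L{\left(l,q \right)} = - 7 l - 7 q$ ($L{\left(l,q \right)} = - 7 \left(l + q\right) = - 7 l - 7 q$)
$N{\left(d,H \right)} = -2 + H - d$ ($N{\left(d,H \right)} = -2 + \left(H - d\right) = -2 + H - d$)
$N{\left(M{\left(6,-7 \right)},47 \right)} + L{\left(-178,-6 \right)} = \left(-2 + 47 - \left(7 + 6\right)\right) - -1288 = \left(-2 + 47 - 13\right) + \left(1246 + 42\right) = \left(-2 + 47 - 13\right) + 1288 = 32 + 1288 = 1320$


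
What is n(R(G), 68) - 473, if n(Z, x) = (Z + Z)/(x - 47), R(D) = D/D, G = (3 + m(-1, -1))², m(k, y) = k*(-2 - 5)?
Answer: -9931/21 ≈ -472.90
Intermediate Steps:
m(k, y) = -7*k (m(k, y) = k*(-7) = -7*k)
G = 100 (G = (3 - 7*(-1))² = (3 + 7)² = 10² = 100)
R(D) = 1
n(Z, x) = 2*Z/(-47 + x) (n(Z, x) = (2*Z)/(-47 + x) = 2*Z/(-47 + x))
n(R(G), 68) - 473 = 2*1/(-47 + 68) - 473 = 2*1/21 - 473 = 2*1*(1/21) - 473 = 2/21 - 473 = -9931/21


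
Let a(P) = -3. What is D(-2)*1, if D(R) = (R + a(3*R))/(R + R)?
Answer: 5/4 ≈ 1.2500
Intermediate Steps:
D(R) = (-3 + R)/(2*R) (D(R) = (R - 3)/(R + R) = (-3 + R)/((2*R)) = (-3 + R)*(1/(2*R)) = (-3 + R)/(2*R))
D(-2)*1 = ((½)*(-3 - 2)/(-2))*1 = ((½)*(-½)*(-5))*1 = (5/4)*1 = 5/4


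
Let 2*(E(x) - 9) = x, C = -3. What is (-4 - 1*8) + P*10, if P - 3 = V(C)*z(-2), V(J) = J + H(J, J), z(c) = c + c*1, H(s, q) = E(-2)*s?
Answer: 1098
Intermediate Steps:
E(x) = 9 + x/2
H(s, q) = 8*s (H(s, q) = (9 + (½)*(-2))*s = (9 - 1)*s = 8*s)
z(c) = 2*c (z(c) = c + c = 2*c)
V(J) = 9*J (V(J) = J + 8*J = 9*J)
P = 111 (P = 3 + (9*(-3))*(2*(-2)) = 3 - 27*(-4) = 3 + 108 = 111)
(-4 - 1*8) + P*10 = (-4 - 1*8) + 111*10 = (-4 - 8) + 1110 = -12 + 1110 = 1098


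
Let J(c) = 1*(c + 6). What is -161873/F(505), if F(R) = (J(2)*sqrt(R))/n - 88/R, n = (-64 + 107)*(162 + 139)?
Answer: 150635863459239235/161130268032 + 534308549000975*sqrt(505)/161130268032 ≈ 1.0094e+6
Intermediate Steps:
J(c) = 6 + c (J(c) = 1*(6 + c) = 6 + c)
n = 12943 (n = 43*301 = 12943)
F(R) = -88/R + 8*sqrt(R)/12943 (F(R) = ((6 + 2)*sqrt(R))/12943 - 88/R = (8*sqrt(R))*(1/12943) - 88/R = 8*sqrt(R)/12943 - 88/R = -88/R + 8*sqrt(R)/12943)
-161873/F(505) = -161873*6536215/(8*(-142373 + 505**(3/2))) = -161873*6536215/(8*(-142373 + 505*sqrt(505))) = -161873/(-88/505 + 8*sqrt(505)/12943)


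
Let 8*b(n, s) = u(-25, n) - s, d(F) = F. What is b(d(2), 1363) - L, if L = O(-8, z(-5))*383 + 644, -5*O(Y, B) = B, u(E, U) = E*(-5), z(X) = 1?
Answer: -14443/20 ≈ -722.15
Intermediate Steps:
u(E, U) = -5*E
O(Y, B) = -B/5
b(n, s) = 125/8 - s/8 (b(n, s) = (-5*(-25) - s)/8 = (125 - s)/8 = 125/8 - s/8)
L = 2837/5 (L = -1/5*1*383 + 644 = -1/5*383 + 644 = -383/5 + 644 = 2837/5 ≈ 567.40)
b(d(2), 1363) - L = (125/8 - 1/8*1363) - 1*2837/5 = (125/8 - 1363/8) - 2837/5 = -619/4 - 2837/5 = -14443/20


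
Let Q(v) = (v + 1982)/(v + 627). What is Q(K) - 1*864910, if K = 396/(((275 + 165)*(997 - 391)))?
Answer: -1095441702487/1266543 ≈ -8.6491e+5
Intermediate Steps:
K = 3/2020 (K = 396/((440*606)) = 396/266640 = 396*(1/266640) = 3/2020 ≈ 0.0014851)
Q(v) = (1982 + v)/(627 + v)
Q(K) - 1*864910 = (1982 + 3/2020)/(627 + 3/2020) - 1*864910 = (4003643/2020)/(1266543/2020) - 864910 = (2020/1266543)*(4003643/2020) - 864910 = 4003643/1266543 - 864910 = -1095441702487/1266543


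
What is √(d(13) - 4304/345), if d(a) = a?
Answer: √62445/345 ≈ 0.72432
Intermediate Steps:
√(d(13) - 4304/345) = √(13 - 4304/345) = √(181/345) = √62445/345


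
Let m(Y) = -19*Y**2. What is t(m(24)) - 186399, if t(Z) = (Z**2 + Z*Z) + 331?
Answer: 239356204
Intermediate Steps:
t(Z) = 331 + 2*Z**2 (t(Z) = (Z**2 + Z**2) + 331 = 2*Z**2 + 331 = 331 + 2*Z**2)
t(m(24)) - 186399 = (331 + 2*(-19*24**2)**2) - 186399 = (331 + 2*(-19*576)**2) - 186399 = (331 + 2*(-10944)**2) - 186399 = (331 + 2*119771136) - 186399 = (331 + 239542272) - 186399 = 239542603 - 186399 = 239356204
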